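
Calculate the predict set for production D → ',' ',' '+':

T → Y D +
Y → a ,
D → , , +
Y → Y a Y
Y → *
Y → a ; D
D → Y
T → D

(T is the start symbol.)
PREDICT(D → ',' ',' '+') = (FIRST(RHS) \ {ε}) ∪ (FOLLOW(D) if ε ∈ FIRST(RHS), i.e. RHS ⇒* ε)
FIRST(',' ',' '+') = { ',' }
ε ∉ FIRST(',' ',' '+'), so FOLLOW(D) is not added.
PREDICT(D → ',' ',' '+') = { ',' }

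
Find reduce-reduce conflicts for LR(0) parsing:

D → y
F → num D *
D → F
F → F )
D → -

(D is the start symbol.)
No reduce-reduce conflicts

A reduce-reduce conflict occurs when an LR(0) state has two complete items [A → α .] and [B → β .] — both call for a reduction, and with no lookahead the parser cannot choose between them.

Augment with D' → D and build the canonical LR(0) collection (I0 = CLOSURE({[D' → . D]}), then GOTO on every symbol after a dot until no new states appear). It has 9 states:
  I0: { [D → . -], [D → . F], [D → . y], [D' → . D], [F → . F )], [F → . num D *] }  — shift
  I1: { [D → - .] }  — reduce
  I2: { [D' → D .] }  — accept
  I3: { [D → F .], [F → F . )] }  — shift, reduce
  I4: { [D → . -], [D → . F], [D → . y], [F → . F )], [F → . num D *], [F → num . D *] }  — shift
  I5: { [D → y .] }  — reduce
  I6: { [F → num D . *] }  — shift
  I7: { [F → num D * .] }  — reduce
  I8: { [F → F ) .] }  — reduce

No state contains more than one complete item.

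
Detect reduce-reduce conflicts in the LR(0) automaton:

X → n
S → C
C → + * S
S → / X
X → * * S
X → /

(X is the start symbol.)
No reduce-reduce conflicts

Augment with X' → X and build the canonical LR(0) collection (I0 = CLOSURE({[X' → . X]}), then GOTO on every symbol after a dot until no new states appear). It has 13 states:
  I0: { [X → . * * S], [X → . /], [X → . n], [X' → . X] }  — shift
  I1: { [X → * . * S] }  — shift
  I2: { [X → / .] }  — reduce
  I3: { [X' → X .] }  — accept
  I4: { [X → n .] }  — reduce
  I5: { [C → . + * S], [S → . / X], [S → . C], [X → * * . S] }  — shift
  I6: { [C → + . * S] }  — shift
  I7: { [S → / . X], [X → . * * S], [X → . /], [X → . n] }  — shift
  I8: { [S → C .] }  — reduce
  I9: { [X → * * S .] }  — reduce
  I10: { [S → / X .] }  — reduce
  I11: { [C → + * . S], [C → . + * S], [S → . / X], [S → . C] }  — shift
  I12: { [C → + * S .] }  — reduce

No state contains more than one complete item.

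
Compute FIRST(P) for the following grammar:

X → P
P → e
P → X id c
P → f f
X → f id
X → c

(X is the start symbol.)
{ 'c', 'e', 'f' }

FIRST sets of the other non-terminals involved (by the same procedure, iterated to a fixed point):
  FIRST(X) = { 'c', 'e', 'f' }

From P → e:
  - e is a terminal: add 'e' and stop
From P → X id c:
  - X is a non-terminal: add FIRST(X) \ {ε} = { 'c', 'e', 'f' }
    X is not nullable, so stop
From P → f f:
  - f is a terminal: add 'f' and stop

Collecting: FIRST(P) = { 'c', 'e', 'f' }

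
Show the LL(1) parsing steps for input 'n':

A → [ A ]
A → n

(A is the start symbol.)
LL(1) parsing maintains a stack (initially the start symbol over $) and the input. At each step: if the stack top is a terminal, match it against the current input token; if it is a non-terminal N, replace it with the RHS of M[N, lookahead] (the unique production whose predict set contains the lookahead).

Stack is shown with the top on the left.

Stack  Input  Action
--------------------
A $    n $    output A → n
n $    n $    match 'n'
$      $      accept

The string is accepted.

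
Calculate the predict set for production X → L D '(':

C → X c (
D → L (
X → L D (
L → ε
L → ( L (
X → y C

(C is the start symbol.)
{ '(' }

PREDICT(X → L D '(') = (FIRST(RHS) \ {ε}) ∪ (FOLLOW(X) if ε ∈ FIRST(RHS), i.e. RHS ⇒* ε)
FIRST(L) = { '(', ε }
FIRST(D) = { '(' }
FIRST(L D '(') = { '(' }
ε ∉ FIRST(L D '('), so FOLLOW(X) is not added.
PREDICT(X → L D '(') = { '(' }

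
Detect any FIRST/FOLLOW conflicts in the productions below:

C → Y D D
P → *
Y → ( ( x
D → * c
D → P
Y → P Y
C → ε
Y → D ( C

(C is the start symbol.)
Yes. C → Y D D with FOLLOW(C) on { '*' }

A FIRST/FOLLOW conflict occurs when a non-terminal N has a nullable alternative N → β (β ⇒* ε) and another alternative N → α with FIRST(α) ∩ FOLLOW(N) ≠ ∅: on such a lookahead the parser cannot decide between expanding α and letting N vanish via β.

Nullable non-terminals: C.
FIRST sets used below: FIRST(Y) = { '(', '*' }

C: nullable alternative(s) C → ε; FOLLOW(C) = { $, '*' }
  C → Y D D: FIRST \ {ε} = { '(', '*' } — overlaps FOLLOW(C) on { '*' }: CONFLICT
  C → ε: FIRST \ {ε} = { } — this is the only nullable alternative, skip

D, P, Y have no nullable alternative, so no FIRST/FOLLOW check is needed there.

So the grammar has 1 FIRST/FOLLOW conflict (marked CONFLICT above).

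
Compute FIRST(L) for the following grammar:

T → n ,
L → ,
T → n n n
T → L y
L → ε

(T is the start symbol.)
To compute FIRST(L), examine every production with L on the left-hand side, reading each right-hand side left to right until a non-nullable symbol is reached.

From L → ,:
  - ',' is a terminal: add ',' and stop
From L → ε:
  - ε-production, so ε ∈ FIRST(L)

Collecting: FIRST(L) = { ',', ε }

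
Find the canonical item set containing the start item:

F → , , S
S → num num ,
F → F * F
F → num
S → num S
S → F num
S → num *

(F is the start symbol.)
First, augment the grammar with F' → F
I₀ = CLOSURE({ [F' → . F] }):
  [F' → . F] has the dot before F: add [F → . , , S], [F → . F * F], [F → . num]
No further items can be added.

I₀ = { [F → . , , S], [F → . F * F], [F → . num], [F' → . F] }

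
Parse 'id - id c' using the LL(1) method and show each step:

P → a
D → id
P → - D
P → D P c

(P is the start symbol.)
LL(1) parsing maintains a stack (initially the start symbol over $) and the input. At each step: if the stack top is a terminal, match it against the current input token; if it is a non-terminal N, replace it with the RHS of M[N, lookahead] (the unique production whose predict set contains the lookahead).

Stack is shown with the top on the left.

Stack     Input        Action
-----------------------------
P $       id - id c $  output P → D P c
D P c $   id - id c $  output D → id
id P c $  id - id c $  match 'id'
P c $     - id c $     output P → - D
- D c $   - id c $     match '-'
D c $     id c $       output D → id
id c $    id c $       match 'id'
c $       c $          match 'c'
$         $            accept

The string is accepted.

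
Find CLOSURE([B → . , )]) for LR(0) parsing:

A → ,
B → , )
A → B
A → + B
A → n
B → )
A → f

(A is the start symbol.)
{ [B → . , )] }

To compute CLOSURE, for each item [A → α.Bβ] where B is a non-terminal, add [B → .γ] for all productions B → γ; repeat for the newly added items until nothing changes.

Start with: [B → . , )]
The dot precedes the terminal ',', so nothing is added.

CLOSURE = { [B → . , )] }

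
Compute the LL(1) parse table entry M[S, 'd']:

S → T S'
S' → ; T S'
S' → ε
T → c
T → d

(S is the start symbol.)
S → T S'

To find M[S, 'd'], we find productions for S where 'd' is in the predict set (PREDICT(N → α) = (FIRST(α) \ {ε}) ∪ (FOLLOW(N) if α ⇒* ε)).

Relevant sets:
  FIRST(T) = { 'c', 'd' }

S → T S': PREDICT = { 'c', 'd' }
  'd' is in predict set, so this production goes in M[S, 'd']

M[S, 'd'] = S → T S'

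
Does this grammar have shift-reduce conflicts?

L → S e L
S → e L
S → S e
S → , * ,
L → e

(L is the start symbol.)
A shift-reduce conflict occurs when an LR(0) state has both:
  - a complete (reduce) item [A → α .] (dot at the end), and
  - a shift item [B → β . c γ] (dot before a terminal).

Augment with L' → L and build the canonical LR(0) collection (I0 = CLOSURE({[L' → . L]}), then GOTO on every symbol after a dot until no new states appear). It has 10 states:
  I0: { [L → . S e L], [L → . e], [L' → . L], [S → . , * ,], [S → . S e], [S → . e L] }  — shift
  I1: { [S → , . * ,] }  — shift
  I2: { [L' → L .] }  — accept
  I3: { [L → S . e L], [S → S . e] }  — shift
  I4: { [L → . S e L], [L → . e], [L → e .], [S → . , * ,], [S → . S e], [S → . e L], [S → e . L] }  — shift, reduce
  I5: { [S → e L .] }  — reduce
  I6: { [L → . S e L], [L → . e], [L → S e . L], [S → . , * ,], [S → . S e], [S → . e L], [S → S e .] }  — shift, reduce
  I7: { [L → S e L .] }  — reduce
  I8: { [S → , * . ,] }  — shift
  I9: { [S → , * , .] }  — reduce

I4 contains reduce item [L → e .] and shift items [L → . e], [S → . , * ,], [S → . e L] — shift-reduce conflict.
I6 contains reduce item [S → S e .] and shift items [L → . e], [S → . , * ,], [S → . e L] — shift-reduce conflict.

Answer: Yes — I4: [L → e .] vs [L → . e]; I6: [S → S e .] vs [L → . e]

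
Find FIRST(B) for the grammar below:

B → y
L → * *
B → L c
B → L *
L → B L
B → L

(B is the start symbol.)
{ '*', 'y' }

To compute FIRST(B), examine every production with B on the left-hand side, reading each right-hand side left to right until a non-nullable symbol is reached.

FIRST sets of the other non-terminals involved (by the same procedure, iterated to a fixed point):
  FIRST(L) = { '*', 'y' }

From B → y:
  - y is a terminal: add 'y' and stop
From B → L c:
  - L is a non-terminal: add FIRST(L) \ {ε} = { '*', 'y' }
    L is not nullable, so stop
From B → L *:
  - L is a non-terminal: add FIRST(L) \ {ε} = { '*', 'y' }
    L is not nullable, so stop
From B → L:
  - L is a non-terminal: add FIRST(L) \ {ε} = { '*', 'y' }
    L is not nullable, so stop

Collecting: FIRST(B) = { '*', 'y' }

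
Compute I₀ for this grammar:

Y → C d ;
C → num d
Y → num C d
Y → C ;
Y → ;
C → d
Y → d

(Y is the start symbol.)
First, augment the grammar with Y' → Y
I₀ = CLOSURE({ [Y' → . Y] }):
  [Y' → . Y] has the dot before Y: add [Y → . C d ;], [Y → . num C d], [Y → . C ;], [Y → . ;], [Y → . d]
  [Y → . C d ;] has the dot before C: add [C → . num d], [C → . d]
No further items can be added.

I₀ = { [C → . d], [C → . num d], [Y → . ;], [Y → . C ;], [Y → . C d ;], [Y → . d], [Y → . num C d], [Y' → . Y] }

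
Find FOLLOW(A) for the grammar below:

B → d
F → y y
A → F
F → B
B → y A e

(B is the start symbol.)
To compute FOLLOW(A), find every occurrence of A on a right-hand side N → α A β: add FIRST(β) \ {ε}, and if β is empty or nullable also add FOLLOW(N). Iterate to a fixed point.

In B → y A e: A is followed by e, add FIRST(e) \ {ε} = { 'e' }

Taking the union: FOLLOW(A) = { 'e' }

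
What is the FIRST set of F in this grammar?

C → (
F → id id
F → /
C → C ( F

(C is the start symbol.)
To compute FIRST(F), examine every production with F on the left-hand side, reading each right-hand side left to right until a non-nullable symbol is reached.

From F → id id:
  - id is a terminal: add 'id' and stop
From F → /:
  - '/' is a terminal: add '/' and stop

Collecting: FIRST(F) = { '/', 'id' }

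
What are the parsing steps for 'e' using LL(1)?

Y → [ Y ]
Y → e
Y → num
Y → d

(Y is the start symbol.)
LL(1) parsing maintains a stack (initially the start symbol over $) and the input. At each step: if the stack top is a terminal, match it against the current input token; if it is a non-terminal N, replace it with the RHS of M[N, lookahead] (the unique production whose predict set contains the lookahead).

Stack is shown with the top on the left.

Stack  Input  Action
--------------------
Y $    e $    output Y → e
e $    e $    match 'e'
$      $      accept

The string is accepted.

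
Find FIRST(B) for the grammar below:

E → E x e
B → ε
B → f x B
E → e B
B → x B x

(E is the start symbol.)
From B → ε:
  - ε-production, so ε ∈ FIRST(B)
From B → f x B:
  - f is a terminal: add 'f' and stop
From B → x B x:
  - x is a terminal: add 'x' and stop

Collecting: FIRST(B) = { 'f', 'x', ε }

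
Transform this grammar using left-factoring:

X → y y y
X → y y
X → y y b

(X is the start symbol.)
Left-factoring transforms A → αβ₁ | αβ₂ into A → αA' and A' → β₁ | β₂
(α is the longest common prefix among the alternatives). Repeat until
no nonterminal has two alternatives with a common prefix.

Round 1: X has alternatives sharing prefix 'y y'. Introduce X': X → y y X'
  Add: X' → y
  Add: X' → ε
  Add: X' → b

No remaining common prefixes — done.

Resulting grammar:
X → y y X'
X' → y
X' → ε
X' → b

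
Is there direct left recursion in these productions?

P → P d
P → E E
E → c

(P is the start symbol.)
Direct left recursion occurs when N → N α for some non-terminal N (the right-hand side begins with the left-hand side itself).

P → P d: LEFT RECURSIVE (starts with P)
P → E E: starts with E
E → c: starts with c

The grammar has direct left recursion on: P.

Answer: Yes, P is left-recursive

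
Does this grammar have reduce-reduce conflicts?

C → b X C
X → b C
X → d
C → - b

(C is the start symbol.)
No reduce-reduce conflicts

Augment with C' → C and build the canonical LR(0) collection (I0 = CLOSURE({[C' → . C]}), then GOTO on every symbol after a dot until no new states appear). It has 10 states:
  I0: { [C → . - b], [C → . b X C], [C' → . C] }  — shift
  I1: { [C → - . b] }  — shift
  I2: { [C' → C .] }  — accept
  I3: { [C → b . X C], [X → . b C], [X → . d] }  — shift
  I4: { [C → . - b], [C → . b X C], [C → b X . C] }  — shift
  I5: { [C → . - b], [C → . b X C], [X → b . C] }  — shift
  I6: { [X → d .] }  — reduce
  I7: { [X → b C .] }  — reduce
  I8: { [C → b X C .] }  — reduce
  I9: { [C → - b .] }  — reduce

No state contains more than one complete item.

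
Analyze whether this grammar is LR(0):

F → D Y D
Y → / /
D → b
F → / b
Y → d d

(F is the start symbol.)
Yes, the grammar is LR(0)

Augment with F' → F and build the canonical LR(0) collection (I0 = CLOSURE({[F' → . F]}), then GOTO on every symbol after a dot until no new states appear). It has 12 states:
  I0: { [D → . b], [F → . / b], [F → . D Y D], [F' → . F] }  — shift
  I1: { [F → / . b] }  — shift
  I2: { [F → D . Y D], [Y → . / /], [Y → . d d] }  — shift
  I3: { [F' → F .] }  — accept
  I4: { [D → b .] }  — reduce
  I5: { [Y → / . /] }  — shift
  I6: { [D → . b], [F → D Y . D] }  — shift
  I7: { [Y → d . d] }  — shift
  I8: { [Y → d d .] }  — reduce
  I9: { [F → D Y D .] }  — reduce
  I10: { [Y → / / .] }  — reduce
  I11: { [F → / b .] }  — reduce

Every state is either a pure shift/goto state or contains exactly one complete item and nothing to shift — no conflicts. The grammar is LR(0).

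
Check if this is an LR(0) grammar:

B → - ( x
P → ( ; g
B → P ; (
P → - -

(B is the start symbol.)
A grammar is LR(0) if no state in the canonical LR(0) collection has:
  - both a shift item (dot before a terminal) and a complete item (shift-reduce conflict), or
  - two or more complete items (reduce-reduce conflict; the accept item [B' → B .] counts as a complete item here).

Augment with B' → B and build the canonical LR(0) collection (I0 = CLOSURE({[B' → . B]}), then GOTO on every symbol after a dot until no new states appear). It has 12 states:
  I0: { [B → . - ( x], [B → . P ; (], [B' → . B], [P → . ( ; g], [P → . - -] }  — shift
  I1: { [P → ( . ; g] }  — shift
  I2: { [B → - . ( x], [P → - . -] }  — shift
  I3: { [B' → B .] }  — accept
  I4: { [B → P . ; (] }  — shift
  I5: { [B → P ; . (] }  — shift
  I6: { [B → P ; ( .] }  — reduce
  I7: { [B → - ( . x] }  — shift
  I8: { [P → - - .] }  — reduce
  I9: { [B → - ( x .] }  — reduce
  I10: { [P → ( ; . g] }  — shift
  I11: { [P → ( ; g .] }  — reduce

Every state is either a pure shift/goto state or contains exactly one complete item and nothing to shift — no conflicts. The grammar is LR(0).

Answer: Yes, the grammar is LR(0)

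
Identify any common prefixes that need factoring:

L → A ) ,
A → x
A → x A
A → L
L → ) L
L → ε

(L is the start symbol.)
Left-factoring is needed when two productions for the same non-terminal
share a common prefix on the right-hand side.

Productions for L:
  L → A ) ,
  L → ) L
  L → ε
Productions for A:
  A → x
  A → x A
  A → L

Found common prefix 'x' in productions for A

Answer: Yes, A has productions with common prefix 'x'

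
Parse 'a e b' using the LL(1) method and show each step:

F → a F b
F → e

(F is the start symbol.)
LL(1) parsing maintains a stack (initially the start symbol over $) and the input. At each step: if the stack top is a terminal, match it against the current input token; if it is a non-terminal N, replace it with the RHS of M[N, lookahead] (the unique production whose predict set contains the lookahead).

Stack is shown with the top on the left.

Stack    Input    Action
------------------------
F $      a e b $  output F → a F b
a F b $  a e b $  match 'a'
F b $    e b $    output F → e
e b $    e b $    match 'e'
b $      b $      match 'b'
$        $        accept

The string is accepted.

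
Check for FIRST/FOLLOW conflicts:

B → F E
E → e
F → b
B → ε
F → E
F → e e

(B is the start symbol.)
Nullable non-terminals: B.
FIRST sets used below: FIRST(F) = { 'b', 'e' }

B: nullable alternative(s) B → ε; FOLLOW(B) = { $ }
  B → F E: FIRST \ {ε} = { 'b', 'e' } — disjoint from FOLLOW(B)
  B → ε: FIRST \ {ε} = { } — this is the only nullable alternative, skip

E, F have no nullable alternative, so no FIRST/FOLLOW check is needed there.

No FIRST/FOLLOW conflicts found.

Answer: No FIRST/FOLLOW conflicts.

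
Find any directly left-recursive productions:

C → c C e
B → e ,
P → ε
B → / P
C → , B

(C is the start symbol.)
Direct left recursion occurs when N → N α for some non-terminal N (the right-hand side begins with the left-hand side itself).

C → c C e: starts with c
B → e ,: starts with e
P → ε: starts with ε
B → / P: starts with '/'
C → , B: starts with ','

No direct left recursion found.

Answer: No direct left recursion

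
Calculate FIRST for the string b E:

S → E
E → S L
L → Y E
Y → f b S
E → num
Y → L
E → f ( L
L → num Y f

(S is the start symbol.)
To compute FIRST(b E), process the symbols left to right:
Symbol b is a terminal. Add 'b' and stop.
FIRST(b E) = { 'b' }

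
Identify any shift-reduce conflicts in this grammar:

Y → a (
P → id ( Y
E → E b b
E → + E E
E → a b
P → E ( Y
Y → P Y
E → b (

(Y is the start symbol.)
Augment with Y' → Y and build the canonical LR(0) collection (I0 = CLOSURE({[Y' → . Y]}), then GOTO on every symbol after a dot until no new states appear). It has 22 states:
  I0: { [E → . + E E], [E → . E b b], [E → . a b], [E → . b (], [P → . E ( Y], [P → . id ( Y], [Y → . P Y], [Y → . a (], [Y' → . Y] }  — shift
  I1: { [E → + . E E], [E → . + E E], [E → . E b b], [E → . a b], [E → . b (] }  — shift
  I2: { [E → E . b b], [P → E . ( Y] }  — shift
  I3: { [E → . + E E], [E → . E b b], [E → . a b], [E → . b (], [P → . E ( Y], [P → . id ( Y], [Y → . P Y], [Y → . a (], [Y → P . Y] }  — shift
  I4: { [Y' → Y .] }  — accept
  I5: { [E → a . b], [Y → a . (] }  — shift
  I6: { [E → b . (] }  — shift
  I7: { [P → id . ( Y] }  — shift
  I8: { [E → . + E E], [E → . E b b], [E → . a b], [E → . b (], [P → . E ( Y], [P → . id ( Y], [P → id ( . Y], [Y → . P Y], [Y → . a (] }  — shift
  I9: { [P → id ( Y .] }  — reduce
  I10: { [E → b ( .] }  — reduce
  I11: { [Y → a ( .] }  — reduce
  I12: { [E → a b .] }  — reduce
  I13: { [Y → P Y .] }  — reduce
  I14: { [E → . + E E], [E → . E b b], [E → . a b], [E → . b (], [P → . E ( Y], [P → . id ( Y], [P → E ( . Y], [Y → . P Y], [Y → . a (] }  — shift
  I15: { [E → E b . b] }  — shift
  I16: { [E → E b b .] }  — reduce
  I17: { [P → E ( Y .] }  — reduce
  I18: { [E → + E . E], [E → . + E E], [E → . E b b], [E → . a b], [E → . b (], [E → E . b b] }  — shift
  I19: { [E → a . b] }  — shift
  I20: { [E → + E E .], [E → E . b b] }  — shift, reduce
  I21: { [E → E b . b], [E → b . (] }  — shift

I20 contains reduce item [E → + E E .] and shift item [E → E . b b] — shift-reduce conflict.

Answer: Yes — I20: [E → + E E .] vs [E → E . b b]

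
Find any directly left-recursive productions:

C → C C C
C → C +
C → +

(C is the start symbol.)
C → C C C: LEFT RECURSIVE (starts with C)
C → C +: LEFT RECURSIVE (starts with C)
C → +: starts with '+'

The grammar has direct left recursion on: C.

Answer: Yes, C is left-recursive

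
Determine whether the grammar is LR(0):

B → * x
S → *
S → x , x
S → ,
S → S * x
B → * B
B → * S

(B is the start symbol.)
No. Shift-reduce conflict between [S → * .] and [B → . * B]

Augment with B' → B and build the canonical LR(0) collection (I0 = CLOSURE({[B' → . B]}), then GOTO on every symbol after a dot until no new states appear). It has 12 states:
  I0: { [B → . * B], [B → . * S], [B → . * x], [B' → . B] }  — shift
  I1: { [B → * . B], [B → * . S], [B → * . x], [B → . * B], [B → . * S], [B → . * x], [S → . *], [S → . ,], [S → . S * x], [S → . x , x] }  — shift
  I2: { [B' → B .] }  — accept
  I3: { [B → * . B], [B → * . S], [B → * . x], [B → . * B], [B → . * S], [B → . * x], [S → * .], [S → . *], [S → . ,], [S → . S * x], [S → . x , x] }  — shift, reduce
  I4: { [S → , .] }  — reduce
  I5: { [B → * B .] }  — reduce
  I6: { [B → * S .], [S → S . * x] }  — shift, reduce
  I7: { [B → * x .], [S → x . , x] }  — shift, reduce
  I8: { [S → x , . x] }  — shift
  I9: { [S → x , x .] }  — reduce
  I10: { [S → S * . x] }  — shift
  I11: { [S → S * x .] }  — reduce

Conflict in state I3:
  Shift-reduce conflict between [S → * .] and [B → . * B]
So the grammar is NOT LR(0).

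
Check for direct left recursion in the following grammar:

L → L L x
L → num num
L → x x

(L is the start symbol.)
L → L L x: LEFT RECURSIVE (starts with L)
L → num num: starts with num
L → x x: starts with x

The grammar has direct left recursion on: L.

Answer: Yes, L is left-recursive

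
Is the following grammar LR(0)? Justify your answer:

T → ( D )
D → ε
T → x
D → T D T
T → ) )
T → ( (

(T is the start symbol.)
No. Shift-reduce conflict between [D → .] and [T → . ( (]

A grammar is LR(0) if no state in the canonical LR(0) collection has:
  - both a shift item (dot before a terminal) and a complete item (shift-reduce conflict), or
  - two or more complete items (reduce-reduce conflict; the accept item [T' → T .] counts as a complete item here).

Augment with T' → T and build the canonical LR(0) collection (I0 = CLOSURE({[T' → . T]}), then GOTO on every symbol after a dot until no new states appear). It has 12 states:
  I0: { [T → . ( (], [T → . ( D )], [T → . ) )], [T → . x], [T' → . T] }  — shift
  I1: { [D → . T D T], [D → .], [T → ( . (], [T → ( . D )], [T → . ( (], [T → . ( D )], [T → . ) )], [T → . x] }  — shift, reduce
  I2: { [T → ) . )] }  — shift
  I3: { [T' → T .] }  — accept
  I4: { [T → x .] }  — reduce
  I5: { [T → ) ) .] }  — reduce
  I6: { [D → . T D T], [D → .], [T → ( ( .], [T → ( . (], [T → ( . D )], [T → . ( (], [T → . ( D )], [T → . ) )], [T → . x] }  — shift, 2 reduces
  I7: { [T → ( D . )] }  — shift
  I8: { [D → . T D T], [D → .], [D → T . D T], [T → . ( (], [T → . ( D )], [T → . ) )], [T → . x] }  — shift, reduce
  I9: { [D → T D . T], [T → . ( (], [T → . ( D )], [T → . ) )], [T → . x] }  — shift
  I10: { [D → T D T .] }  — reduce
  I11: { [T → ( D ) .] }  — reduce

Conflict in state I1:
  Shift-reduce conflict between [D → .] and [T → . ( (]
So the grammar is NOT LR(0).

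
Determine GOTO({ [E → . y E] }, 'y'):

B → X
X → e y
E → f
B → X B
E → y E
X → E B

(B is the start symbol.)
GOTO(I, 'y') = CLOSURE({ [A → αX.β] : [A → α.Xβ] ∈ I, X = 'y' })

Items with dot before 'y', with the dot advanced:
  [E → . y E] → [E → y . E]
Closure of the advanced items:
  [E → y . E] has the dot before E: add [E → . f], [E → . y E]

GOTO = { [E → . f], [E → . y E], [E → y . E] }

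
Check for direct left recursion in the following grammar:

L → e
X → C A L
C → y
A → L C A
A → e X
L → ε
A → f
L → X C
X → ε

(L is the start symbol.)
No direct left recursion

Direct left recursion occurs when N → N α for some non-terminal N (the right-hand side begins with the left-hand side itself).

L → e: starts with e
X → C A L: starts with C
C → y: starts with y
A → L C A: starts with L
A → e X: starts with e
L → ε: starts with ε
A → f: starts with f
L → X C: starts with X
X → ε: starts with ε

No direct left recursion found.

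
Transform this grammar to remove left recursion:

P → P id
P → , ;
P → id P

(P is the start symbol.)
P → , ; P'
P → id P P'
P' → id P'
P' → ε

P is directly left-recursive. The standard transformation for
  A → A α₁ | ... | A α_m | β₁ | ... | β_n
is
  A  → β₁ A' | ... | β_n A'
  A' → α₁ A' | ... | α_m A' | ε

P → , ; becomes P → , ; P'
P → id P becomes P → id P P'
P → P id becomes P' → id P'
Add P' → ε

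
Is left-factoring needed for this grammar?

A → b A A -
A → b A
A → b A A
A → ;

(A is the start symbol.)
Left-factoring is needed when two productions for the same non-terminal
share a common prefix on the right-hand side.

Productions for A:
  A → b A A -
  A → b A
  A → b A A
  A → ;

Found common prefix 'b A' in productions for A

Answer: Yes, A has productions with common prefix 'b A'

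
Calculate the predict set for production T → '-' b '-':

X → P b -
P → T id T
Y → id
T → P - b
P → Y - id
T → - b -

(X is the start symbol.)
{ '-' }

PREDICT(T → '-' b '-') = (FIRST(RHS) \ {ε}) ∪ (FOLLOW(T) if ε ∈ FIRST(RHS), i.e. RHS ⇒* ε)
FIRST('-' b '-') = { '-' }
ε ∉ FIRST('-' b '-'), so FOLLOW(T) is not added.
PREDICT(T → '-' b '-') = { '-' }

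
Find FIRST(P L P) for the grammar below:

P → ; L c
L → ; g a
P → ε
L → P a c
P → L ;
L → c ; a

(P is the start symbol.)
{ ';', 'a', 'c' }

FIRST sets of the non-terminals involved (from the grammar, by fixed-point iteration):
  FIRST(P) = { ';', 'a', 'c', ε }
  FIRST(L) = { ';', 'a', 'c' }

To compute FIRST(P L P), process the symbols left to right:
Symbol P is a non-terminal. Add FIRST(P) \ {ε} = { ';', 'a', 'c' }
P is nullable (ε ∈ FIRST(P)), continue to the next symbol.
Symbol L is a non-terminal. Add FIRST(L) \ {ε} = { ';', 'a', 'c' }
L is not nullable (ε ∉ FIRST(L)), so stop here.
FIRST(P L P) = { ';', 'a', 'c' }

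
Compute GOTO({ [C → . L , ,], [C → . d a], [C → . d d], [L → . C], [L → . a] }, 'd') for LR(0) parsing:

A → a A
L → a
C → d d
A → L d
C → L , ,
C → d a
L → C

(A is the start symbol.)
{ [C → d . a], [C → d . d] }

GOTO(I, 'd') = CLOSURE({ [A → αX.β] : [A → α.Xβ] ∈ I, X = 'd' })

Items with dot before 'd', with the dot advanced:
  [C → . d a] → [C → d . a]
  [C → . d d] → [C → d . d]
Closure adds nothing (no advanced item has the dot before a non-terminal).

GOTO = { [C → d . a], [C → d . d] }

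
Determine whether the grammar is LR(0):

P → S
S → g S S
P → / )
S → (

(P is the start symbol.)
Yes, the grammar is LR(0)

A grammar is LR(0) if no state in the canonical LR(0) collection has:
  - both a shift item (dot before a terminal) and a complete item (shift-reduce conflict), or
  - two or more complete items (reduce-reduce conflict; the accept item [P' → P .] counts as a complete item here).

Augment with P' → P and build the canonical LR(0) collection (I0 = CLOSURE({[P' → . P]}), then GOTO on every symbol after a dot until no new states appear). It has 9 states:
  I0: { [P → . / )], [P → . S], [P' → . P], [S → . (], [S → . g S S] }  — shift
  I1: { [S → ( .] }  — reduce
  I2: { [P → / . )] }  — shift
  I3: { [P' → P .] }  — accept
  I4: { [P → S .] }  — reduce
  I5: { [S → . (], [S → . g S S], [S → g . S S] }  — shift
  I6: { [S → . (], [S → . g S S], [S → g S . S] }  — shift
  I7: { [S → g S S .] }  — reduce
  I8: { [P → / ) .] }  — reduce

Every state is either a pure shift/goto state or contains exactly one complete item and nothing to shift — no conflicts. The grammar is LR(0).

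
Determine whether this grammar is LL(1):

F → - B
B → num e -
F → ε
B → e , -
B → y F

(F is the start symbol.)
A grammar is LL(1) if for each non-terminal N with multiple productions, the predict sets of those productions are pairwise disjoint, where PREDICT(N → α) = (FIRST(α) \ {ε}) ∪ (FOLLOW(N) if α ⇒* ε).

Relevant sets:
  FOLLOW(F) = { $ }

For F:
  PREDICT(F → '-' B) = { '-' }
  PREDICT(F → ε) = { $ }
For B:
  PREDICT(B → num e '-') = { 'num' }
  PREDICT(B → e ',' '-') = { 'e' }
  PREDICT(B → y F) = { 'y' }

All predict sets are disjoint. The grammar IS LL(1).

Answer: Yes, the grammar is LL(1).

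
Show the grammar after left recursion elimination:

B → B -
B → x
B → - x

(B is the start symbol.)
B is directly left-recursive. The standard transformation for
  A → A α₁ | ... | A α_m | β₁ | ... | β_n
is
  A  → β₁ A' | ... | β_n A'
  A' → α₁ A' | ... | α_m A' | ε

B → x becomes B → x B'
B → - x becomes B → - x B'
B → B - becomes B' → - B'
Add B' → ε

Resulting grammar:
B → x B'
B → - x B'
B' → - B'
B' → ε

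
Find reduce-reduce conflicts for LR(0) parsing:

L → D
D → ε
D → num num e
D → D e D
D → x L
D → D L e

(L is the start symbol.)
Augment with L' → L and build the canonical LR(0) collection (I0 = CLOSURE({[L' → . L]}), then GOTO on every symbol after a dot until no new states appear). It has 12 states:
  I0: { [D → . D L e], [D → . D e D], [D → . num num e], [D → . x L], [D → .], [L → . D], [L' → . L] }  — shift, reduce
  I1: { [D → . D L e], [D → . D e D], [D → . num num e], [D → . x L], [D → .], [D → D . L e], [D → D . e D], [L → . D], [L → D .] }  — shift, 2 reduces
  I2: { [L' → L .] }  — accept
  I3: { [D → num . num e] }  — shift
  I4: { [D → . D L e], [D → . D e D], [D → . num num e], [D → . x L], [D → .], [D → x . L], [L → . D] }  — shift, reduce
  I5: { [D → x L .] }  — reduce
  I6: { [D → num num . e] }  — shift
  I7: { [D → num num e .] }  — reduce
  I8: { [D → D L . e] }  — shift
  I9: { [D → . D L e], [D → . D e D], [D → . num num e], [D → . x L], [D → .], [D → D e . D] }  — shift, reduce
  I10: { [D → . D L e], [D → . D e D], [D → . num num e], [D → . x L], [D → .], [D → D . L e], [D → D . e D], [D → D e D .], [L → . D] }  — shift, 2 reduces
  I11: { [D → D L e .] }  — reduce

I1 contains complete items [D → .], [L → D .] — reduce-reduce conflict.
I10 contains complete items [D → .], [D → D e D .] — reduce-reduce conflict.

Answer: Yes — I1: [D → .] vs [L → D .]; I10: [D → .] vs [D → D e D .]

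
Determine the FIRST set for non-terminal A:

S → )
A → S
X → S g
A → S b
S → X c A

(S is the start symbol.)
FIRST sets of the other non-terminals involved (by the same procedure, iterated to a fixed point):
  FIRST(S) = { ')' }

From A → S:
  - S is a non-terminal: add FIRST(S) \ {ε} = { ')' }
    S is not nullable, so stop
From A → S b:
  - S is a non-terminal: add FIRST(S) \ {ε} = { ')' }
    S is not nullable, so stop

Collecting: FIRST(A) = { ')' }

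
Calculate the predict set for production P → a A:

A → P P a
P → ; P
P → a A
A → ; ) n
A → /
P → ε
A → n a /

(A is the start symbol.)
{ 'a' }

PREDICT(P → a A) = (FIRST(RHS) \ {ε}) ∪ (FOLLOW(P) if ε ∈ FIRST(RHS), i.e. RHS ⇒* ε)
FIRST(a A) = { 'a' }
ε ∉ FIRST(a A), so FOLLOW(P) is not added.
PREDICT(P → a A) = { 'a' }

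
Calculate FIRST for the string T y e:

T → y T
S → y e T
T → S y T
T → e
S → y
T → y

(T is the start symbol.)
{ 'e', 'y' }

FIRST sets of the non-terminals involved (from the grammar, by fixed-point iteration):
  FIRST(T) = { 'e', 'y' }

To compute FIRST(T y e), process the symbols left to right:
Symbol T is a non-terminal. Add FIRST(T) \ {ε} = { 'e', 'y' }
T is not nullable (ε ∉ FIRST(T)), so stop here.
FIRST(T y e) = { 'e', 'y' }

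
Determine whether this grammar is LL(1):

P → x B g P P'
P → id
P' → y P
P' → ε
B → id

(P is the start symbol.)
No. Predict set conflict for P': { 'y' }

A grammar is LL(1) if for each non-terminal N with multiple productions, the predict sets of those productions are pairwise disjoint, where PREDICT(N → α) = (FIRST(α) \ {ε}) ∪ (FOLLOW(N) if α ⇒* ε).

Relevant sets:
  FOLLOW(P') = { $, 'y' }

For P:
  PREDICT(P → x B g P P') = { 'x' }
  PREDICT(P → id) = { 'id' }
For P':
  PREDICT(P' → y P) = { 'y' }
  PREDICT(P' → ε) = { $, 'y' }
B has a single production, so nothing to check there.

Conflict found: Predict set conflict for P': { 'y' }
The grammar is NOT LL(1).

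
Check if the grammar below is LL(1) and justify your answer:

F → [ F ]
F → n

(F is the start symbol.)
For F:
  PREDICT(F → '[' F ']') = { '[' }
  PREDICT(F → n) = { 'n' }

All predict sets are disjoint. The grammar IS LL(1).

Answer: Yes, the grammar is LL(1).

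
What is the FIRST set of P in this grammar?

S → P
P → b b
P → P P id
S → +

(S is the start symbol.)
To compute FIRST(P), examine every production with P on the left-hand side, reading each right-hand side left to right until a non-nullable symbol is reached.

From P → b b:
  - b is a terminal: add 'b' and stop
From P → P P id:
  - P is the symbol being defined: contributes nothing new
    P is not nullable, so stop

Collecting: FIRST(P) = { 'b' }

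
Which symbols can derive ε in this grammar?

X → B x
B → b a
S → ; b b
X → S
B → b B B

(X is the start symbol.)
None

There are no ε-productions, so no non-terminal can derive ε.
No non-terminals are nullable.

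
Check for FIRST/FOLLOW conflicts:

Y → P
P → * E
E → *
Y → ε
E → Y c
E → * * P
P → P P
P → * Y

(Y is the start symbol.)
A FIRST/FOLLOW conflict occurs when a non-terminal N has a nullable alternative N → β (β ⇒* ε) and another alternative N → α with FIRST(α) ∩ FOLLOW(N) ≠ ∅: on such a lookahead the parser cannot decide between expanding α and letting N vanish via β.

Nullable non-terminals: Y.
FIRST sets used below: FIRST(P) = { '*' }

Y: nullable alternative(s) Y → ε; FOLLOW(Y) = { $, '*', 'c' }
  Y → P: FIRST \ {ε} = { '*' } — overlaps FOLLOW(Y) on { '*' }: CONFLICT
  Y → ε: FIRST \ {ε} = { } — this is the only nullable alternative, skip

E, P have no nullable alternative, so no FIRST/FOLLOW check is needed there.

So the grammar has 1 FIRST/FOLLOW conflict (marked CONFLICT above).

Answer: Yes. Y → P with FOLLOW(Y) on { '*' }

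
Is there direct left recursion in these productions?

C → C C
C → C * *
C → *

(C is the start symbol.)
Yes, C is left-recursive

Direct left recursion occurs when N → N α for some non-terminal N (the right-hand side begins with the left-hand side itself).

C → C C: LEFT RECURSIVE (starts with C)
C → C * *: LEFT RECURSIVE (starts with C)
C → *: starts with '*'

The grammar has direct left recursion on: C.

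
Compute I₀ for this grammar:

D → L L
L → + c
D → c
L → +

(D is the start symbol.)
{ [D → . L L], [D → . c], [D' → . D], [L → . + c], [L → . +] }

First, augment the grammar with D' → D
I₀ = CLOSURE({ [D' → . D] }):
  [D' → . D] has the dot before D: add [D → . L L], [D → . c]
  [D → . L L] has the dot before L: add [L → . + c], [L → . +]
No further items can be added.

I₀ = { [D → . L L], [D → . c], [D' → . D], [L → . + c], [L → . +] }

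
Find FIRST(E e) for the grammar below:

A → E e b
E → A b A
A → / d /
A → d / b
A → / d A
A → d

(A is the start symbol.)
FIRST sets of the non-terminals involved (from the grammar, by fixed-point iteration):
  FIRST(E) = { '/', 'd' }

To compute FIRST(E e), process the symbols left to right:
Symbol E is a non-terminal. Add FIRST(E) \ {ε} = { '/', 'd' }
E is not nullable (ε ∉ FIRST(E)), so stop here.
FIRST(E e) = { '/', 'd' }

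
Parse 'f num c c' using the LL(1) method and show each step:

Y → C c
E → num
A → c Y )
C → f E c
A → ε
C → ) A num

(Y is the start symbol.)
LL(1) parsing maintains a stack (initially the start symbol over $) and the input. At each step: if the stack top is a terminal, match it against the current input token; if it is a non-terminal N, replace it with the RHS of M[N, lookahead] (the unique production whose predict set contains the lookahead).

Stack is shown with the top on the left.

Stack      Input        Action
------------------------------
Y $        f num c c $  output Y → C c
C c $      f num c c $  output C → f E c
f E c c $  f num c c $  match 'f'
E c c $    num c c $    output E → num
num c c $  num c c $    match 'num'
c c $      c c $        match 'c'
c $        c $          match 'c'
$          $            accept

The string is accepted.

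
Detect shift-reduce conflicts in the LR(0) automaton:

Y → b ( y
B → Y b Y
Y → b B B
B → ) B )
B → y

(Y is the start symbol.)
Augment with Y' → Y and build the canonical LR(0) collection (I0 = CLOSURE({[Y' → . Y]}), then GOTO on every symbol after a dot until no new states appear). It has 14 states:
  I0: { [Y → . b ( y], [Y → . b B B], [Y' → . Y] }  — shift
  I1: { [Y' → Y .] }  — accept
  I2: { [B → . ) B )], [B → . Y b Y], [B → . y], [Y → . b ( y], [Y → . b B B], [Y → b . ( y], [Y → b . B B] }  — shift
  I3: { [Y → b ( . y] }  — shift
  I4: { [B → ) . B )], [B → . ) B )], [B → . Y b Y], [B → . y], [Y → . b ( y], [Y → . b B B] }  — shift
  I5: { [B → . ) B )], [B → . Y b Y], [B → . y], [Y → . b ( y], [Y → . b B B], [Y → b B . B] }  — shift
  I6: { [B → Y . b Y] }  — shift
  I7: { [B → y .] }  — reduce
  I8: { [B → Y b . Y], [Y → . b ( y], [Y → . b B B] }  — shift
  I9: { [B → Y b Y .] }  — reduce
  I10: { [Y → b B B .] }  — reduce
  I11: { [B → ) B . )] }  — shift
  I12: { [B → ) B ) .] }  — reduce
  I13: { [Y → b ( y .] }  — reduce

No state contains both a complete item and a shift item.

Answer: No shift-reduce conflicts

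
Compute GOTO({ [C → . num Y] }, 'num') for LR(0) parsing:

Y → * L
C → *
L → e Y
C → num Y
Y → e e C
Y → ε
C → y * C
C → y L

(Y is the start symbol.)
{ [C → num . Y], [Y → . * L], [Y → . e e C], [Y → .] }

GOTO(I, 'num') = CLOSURE({ [A → αX.β] : [A → α.Xβ] ∈ I, X = 'num' })

Items with dot before 'num', with the dot advanced:
  [C → . num Y] → [C → num . Y]
Closure of the advanced items:
  [C → num . Y] has the dot before Y: add [Y → . * L], [Y → . e e C], [Y → .]

GOTO = { [C → num . Y], [Y → . * L], [Y → . e e C], [Y → .] }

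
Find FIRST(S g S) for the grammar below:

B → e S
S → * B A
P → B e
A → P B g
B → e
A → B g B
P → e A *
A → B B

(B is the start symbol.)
FIRST sets of the non-terminals involved (from the grammar, by fixed-point iteration):
  FIRST(S) = { '*' }

To compute FIRST(S g S), process the symbols left to right:
Symbol S is a non-terminal. Add FIRST(S) \ {ε} = { '*' }
S is not nullable (ε ∉ FIRST(S)), so stop here.
FIRST(S g S) = { '*' }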